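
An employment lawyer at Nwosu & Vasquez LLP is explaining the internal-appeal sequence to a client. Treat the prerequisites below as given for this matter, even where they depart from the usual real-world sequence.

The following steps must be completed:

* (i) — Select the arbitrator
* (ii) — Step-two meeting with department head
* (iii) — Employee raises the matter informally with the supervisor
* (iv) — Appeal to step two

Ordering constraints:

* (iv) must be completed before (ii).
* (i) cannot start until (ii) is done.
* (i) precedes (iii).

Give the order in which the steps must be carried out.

(iv), (ii), (i), (iii)

(iv) has no prerequisites → (iv) first.
(ii) needed (iv), now all done → (ii).
That leaves (i) as the only ready step → (i).
(iii) needed (i), now all done → (iii).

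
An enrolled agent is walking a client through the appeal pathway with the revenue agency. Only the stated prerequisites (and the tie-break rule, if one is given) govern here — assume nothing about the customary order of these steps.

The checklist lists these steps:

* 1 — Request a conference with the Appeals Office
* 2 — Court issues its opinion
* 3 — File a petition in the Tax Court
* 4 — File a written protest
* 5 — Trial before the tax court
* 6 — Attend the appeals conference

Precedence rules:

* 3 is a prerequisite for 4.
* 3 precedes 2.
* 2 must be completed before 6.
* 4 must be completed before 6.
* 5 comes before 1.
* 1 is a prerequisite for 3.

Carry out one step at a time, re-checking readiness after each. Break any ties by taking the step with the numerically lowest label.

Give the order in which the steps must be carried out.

5 has no prerequisites → 5 first.
Next only 1 has its prerequisites met → 1.
3 is the only step now ready → 3.
2 and 4 are both available; 2 has the earlier label → 2.
Next only 4 has its prerequisites met → 4.
6 is the only step now ready → 6.

5, 1, 3, 2, 4, 6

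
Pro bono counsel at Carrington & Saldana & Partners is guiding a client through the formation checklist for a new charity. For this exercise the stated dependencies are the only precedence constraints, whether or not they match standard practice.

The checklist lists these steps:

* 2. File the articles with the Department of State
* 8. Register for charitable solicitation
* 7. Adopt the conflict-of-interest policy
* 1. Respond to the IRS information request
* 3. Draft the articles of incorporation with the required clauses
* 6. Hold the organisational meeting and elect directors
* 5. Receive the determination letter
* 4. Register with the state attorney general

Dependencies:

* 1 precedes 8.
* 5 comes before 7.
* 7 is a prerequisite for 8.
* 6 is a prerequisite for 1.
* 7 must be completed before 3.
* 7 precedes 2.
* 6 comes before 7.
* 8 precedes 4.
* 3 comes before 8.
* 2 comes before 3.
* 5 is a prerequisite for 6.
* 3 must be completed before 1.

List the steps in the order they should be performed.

5 6 7 2 3 1 8 4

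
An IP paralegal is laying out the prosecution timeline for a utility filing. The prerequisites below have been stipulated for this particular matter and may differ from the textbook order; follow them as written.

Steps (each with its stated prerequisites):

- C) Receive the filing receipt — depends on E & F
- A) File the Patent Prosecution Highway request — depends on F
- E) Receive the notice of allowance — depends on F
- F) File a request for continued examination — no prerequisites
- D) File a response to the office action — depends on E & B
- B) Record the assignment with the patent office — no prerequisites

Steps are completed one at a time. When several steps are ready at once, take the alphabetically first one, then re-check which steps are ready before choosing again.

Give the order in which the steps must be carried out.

Nothing is required for B and F. B has the earlier label → B first.
That leaves F as the only ready step → F.
A and E are both available; A has the earlier label → A.
That leaves E as the only ready step → E.
C and D are both available; C has the earlier label → C.
Next only D has its prerequisites met → D.

B, F, A, E, C, D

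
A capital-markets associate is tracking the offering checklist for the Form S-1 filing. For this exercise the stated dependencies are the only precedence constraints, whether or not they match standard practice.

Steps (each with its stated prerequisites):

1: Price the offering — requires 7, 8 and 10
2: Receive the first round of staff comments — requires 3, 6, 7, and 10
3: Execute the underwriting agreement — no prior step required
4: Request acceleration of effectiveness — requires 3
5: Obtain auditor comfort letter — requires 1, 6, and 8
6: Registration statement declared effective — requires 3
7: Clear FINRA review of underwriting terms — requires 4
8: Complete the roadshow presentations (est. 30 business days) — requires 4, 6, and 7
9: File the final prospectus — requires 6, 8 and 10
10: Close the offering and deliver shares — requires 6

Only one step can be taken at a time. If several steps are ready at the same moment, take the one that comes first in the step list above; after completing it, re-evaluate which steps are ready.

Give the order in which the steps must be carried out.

3 is the only step with nothing outstanding, so it goes first.
Now 4 and 6 have their prerequisites met. 4 is listed earlier, so 4 next.
7 now also ready, so the ready set is {6, 7}; 6 is listed earlier → 6.
10 now also ready, so the ready set is {7, 10}; 7 is listed earlier → 7.
8 now also ready, so the ready set is {8, 10}; 8 is listed earlier → 8.
10 is the only step now ready → 10.
1, 2 and 9 are all available; 1 is listed earlier → 1.
Ready: 2, 5 and 9. 2 is listed earlier → 2.
Ready: 5 and 9. 5 is listed earlier → 5.
9 needed 6, 8 and 10, now all done → 9.

3, 4, 6, 7, 8, 10, 1, 2, 5, 9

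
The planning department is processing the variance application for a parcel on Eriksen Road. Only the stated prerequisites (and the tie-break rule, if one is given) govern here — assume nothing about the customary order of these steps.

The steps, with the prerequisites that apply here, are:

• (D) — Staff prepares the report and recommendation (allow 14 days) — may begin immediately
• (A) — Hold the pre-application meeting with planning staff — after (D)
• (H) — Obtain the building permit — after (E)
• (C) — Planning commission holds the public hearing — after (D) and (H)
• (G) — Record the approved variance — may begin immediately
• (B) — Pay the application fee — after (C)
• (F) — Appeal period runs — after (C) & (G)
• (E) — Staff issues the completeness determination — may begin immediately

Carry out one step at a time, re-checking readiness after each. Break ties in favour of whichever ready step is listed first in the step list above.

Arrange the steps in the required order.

(D), (A), (G), (E), (H), (C), (B), (F)

Nothing is required for (D), (G) and (E). (D) is listed earlier → (D) first.
(A) now also ready, so the ready set is {(A), (G), (E)}; (A) is listed earlier → (A).
Ready: (G) and (E). (G) is listed earlier → (G).
Next only (E) has its prerequisites met → (E).
(H) is the only step now ready → (H).
(C) needed (D) and (H), now all done → (C).
Ready: (B) and (F). (B) is listed earlier → (B).
(F) needed (C) and (G), now all done → (F).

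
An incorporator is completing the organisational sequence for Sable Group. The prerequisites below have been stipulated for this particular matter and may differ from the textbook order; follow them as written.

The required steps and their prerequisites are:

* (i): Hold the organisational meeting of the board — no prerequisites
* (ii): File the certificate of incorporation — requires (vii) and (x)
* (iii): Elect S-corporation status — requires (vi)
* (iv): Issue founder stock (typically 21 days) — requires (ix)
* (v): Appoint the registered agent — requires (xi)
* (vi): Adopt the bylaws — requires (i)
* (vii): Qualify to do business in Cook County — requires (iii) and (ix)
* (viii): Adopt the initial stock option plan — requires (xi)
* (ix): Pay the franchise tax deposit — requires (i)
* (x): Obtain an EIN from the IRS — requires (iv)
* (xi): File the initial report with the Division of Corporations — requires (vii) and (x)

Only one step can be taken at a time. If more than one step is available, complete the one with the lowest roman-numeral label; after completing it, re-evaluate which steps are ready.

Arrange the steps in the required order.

(i) → (vi) → (iii) → (ix) → (iv) → (vii) → (x) → (ii) → (xi) → (v) → (viii)

(i) is the only step with nothing outstanding, so it goes first.
(vi) and (ix) are both available; (vi) has the earlier label → (vi).
(iii) now also ready, so the ready set is {(iii), (ix)}; (iii) has the earlier label → (iii).
Next only (ix) has its prerequisites met → (ix).
Ready: (iv) and (vii). (iv) has the earlier label → (iv).
(x) now also ready, so the ready set is {(vii), (x)}; (vii) has the earlier label → (vii).
That leaves (x) as the only ready step → (x).
Ready: (ii) and (xi). (ii) has the earlier label → (ii).
(xi) needed (vii) and (x), now all done → (xi).
Ready: (v) and (viii). (v) has the earlier label → (v).
Next only (viii) has its prerequisites met → (viii).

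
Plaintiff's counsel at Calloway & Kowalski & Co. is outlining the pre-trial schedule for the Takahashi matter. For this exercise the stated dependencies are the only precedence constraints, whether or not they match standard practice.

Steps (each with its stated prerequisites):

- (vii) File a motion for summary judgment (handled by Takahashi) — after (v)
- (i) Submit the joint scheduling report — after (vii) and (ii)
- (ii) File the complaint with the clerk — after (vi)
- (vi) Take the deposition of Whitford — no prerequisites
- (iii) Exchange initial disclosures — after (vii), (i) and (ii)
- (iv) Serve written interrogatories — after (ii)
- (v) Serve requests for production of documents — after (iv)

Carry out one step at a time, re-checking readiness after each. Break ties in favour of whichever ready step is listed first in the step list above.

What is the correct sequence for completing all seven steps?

(vi) (ii) (iv) (v) (vii) (i) (iii)

(vi) is the only step with nothing outstanding, so it goes first.
(ii) needed (vi), now all done → (ii).
(iv) needed (ii), now all done → (iv).
(v) is the only step now ready → (v).
That leaves (vii) as the only ready step → (vii).
That leaves (i) as the only ready step → (i).
(iii) is the only step now ready → (iii).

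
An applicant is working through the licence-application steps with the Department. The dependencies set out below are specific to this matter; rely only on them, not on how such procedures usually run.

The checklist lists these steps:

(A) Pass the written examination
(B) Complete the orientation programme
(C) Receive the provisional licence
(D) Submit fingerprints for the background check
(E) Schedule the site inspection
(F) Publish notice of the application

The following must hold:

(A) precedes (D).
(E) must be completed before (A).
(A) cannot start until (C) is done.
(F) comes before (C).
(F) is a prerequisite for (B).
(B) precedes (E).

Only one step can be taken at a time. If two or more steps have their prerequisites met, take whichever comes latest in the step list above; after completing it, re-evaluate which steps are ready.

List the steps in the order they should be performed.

(F) has no prerequisites → (F) first.
Ready: (C) and (B). (C) is listed later → (C).
(B) needed (F), now all done → (B).
That leaves (E) as the only ready step → (E).
Next only (A) has its prerequisites met → (A).
(D) needed (A), now all done → (D).

(F) (C) (B) (E) (A) (D)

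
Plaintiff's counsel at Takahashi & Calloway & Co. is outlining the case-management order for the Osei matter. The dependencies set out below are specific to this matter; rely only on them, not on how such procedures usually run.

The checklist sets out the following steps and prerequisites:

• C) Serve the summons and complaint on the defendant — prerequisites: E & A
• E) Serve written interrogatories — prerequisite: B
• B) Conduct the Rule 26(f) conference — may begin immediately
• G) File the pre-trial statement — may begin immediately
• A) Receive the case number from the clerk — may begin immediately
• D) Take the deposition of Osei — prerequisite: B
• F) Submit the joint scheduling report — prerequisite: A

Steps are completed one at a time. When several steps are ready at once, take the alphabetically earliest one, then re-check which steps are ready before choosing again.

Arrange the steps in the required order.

A, B, D, E, C, F, G

A, B and G have no prerequisites; A has the earlier label, so A is first.
F now also ready, so the ready set is {B, F, G}; B has the earlier label → B.
D and E now also ready, so the ready set is {D, E, F, G}; D has the earlier label → D.
Now E, F and G have their prerequisites met. E has the earlier label, so E next.
Ready: C, F and G. C has the earlier label → C.
Now F and G have their prerequisites met. F has the earlier label, so F next.
Next only G has its prerequisites met → G.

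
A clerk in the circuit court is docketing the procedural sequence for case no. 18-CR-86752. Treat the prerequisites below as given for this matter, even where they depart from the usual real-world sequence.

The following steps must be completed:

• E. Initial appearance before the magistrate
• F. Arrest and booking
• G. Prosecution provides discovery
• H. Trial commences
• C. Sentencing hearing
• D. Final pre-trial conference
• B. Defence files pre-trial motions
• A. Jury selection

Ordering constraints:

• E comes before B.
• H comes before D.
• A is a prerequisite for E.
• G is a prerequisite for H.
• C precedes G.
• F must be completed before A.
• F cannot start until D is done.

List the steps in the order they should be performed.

C is the only step with nothing outstanding, so it goes first.
G needed C, now all done → G.
H is the only step now ready → H.
That leaves D as the only ready step → D.
F needed D, now all done → F.
A needed F, now all done → A.
E is the only step now ready → E.
That leaves B as the only ready step → B.

C, G, H, D, F, A, E, B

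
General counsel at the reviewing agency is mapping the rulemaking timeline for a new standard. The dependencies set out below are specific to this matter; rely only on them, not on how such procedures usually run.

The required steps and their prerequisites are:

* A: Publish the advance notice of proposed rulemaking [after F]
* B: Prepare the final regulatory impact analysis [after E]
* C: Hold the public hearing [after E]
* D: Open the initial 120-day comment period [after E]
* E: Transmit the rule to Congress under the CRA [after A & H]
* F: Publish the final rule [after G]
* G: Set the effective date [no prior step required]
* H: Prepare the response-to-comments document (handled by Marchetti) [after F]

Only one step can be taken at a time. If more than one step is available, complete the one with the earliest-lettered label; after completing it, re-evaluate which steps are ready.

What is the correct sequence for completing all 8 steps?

G F A H E B C D

G is the only step with nothing outstanding, so it goes first.
That leaves F as the only ready step → F.
A and H are both available; A has the earlier label → A.
H needed F, now all done → H.
Next only E has its prerequisites met → E.
Now B, C and D have their prerequisites met. B has the earlier label, so B next.
Now C and D have their prerequisites met. C has the earlier label, so C next.
That leaves D as the only ready step → D.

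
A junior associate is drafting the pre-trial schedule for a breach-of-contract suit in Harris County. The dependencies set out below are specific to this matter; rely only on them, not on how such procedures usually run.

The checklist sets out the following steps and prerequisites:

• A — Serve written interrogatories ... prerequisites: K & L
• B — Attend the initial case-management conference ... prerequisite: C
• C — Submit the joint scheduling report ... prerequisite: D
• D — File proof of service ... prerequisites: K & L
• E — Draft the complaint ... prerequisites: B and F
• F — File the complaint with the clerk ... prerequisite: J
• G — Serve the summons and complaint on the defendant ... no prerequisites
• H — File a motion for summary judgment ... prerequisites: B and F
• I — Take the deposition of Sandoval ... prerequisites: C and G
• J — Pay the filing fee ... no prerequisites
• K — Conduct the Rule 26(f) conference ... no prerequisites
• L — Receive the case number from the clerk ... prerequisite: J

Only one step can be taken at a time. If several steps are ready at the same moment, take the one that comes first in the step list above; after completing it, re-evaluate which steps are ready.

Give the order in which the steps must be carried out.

G, J, F, K, L, A, D, C, B, E, H, I

Nothing is required for G, J and K. G is listed earlier → G first.
Now J and K have their prerequisites met. J is listed earlier, so J next.
Ready: F, K and L. F is listed earlier → F.
Ready: K and L. K is listed earlier → K.
L is the only step now ready → L.
Ready: A and D. A is listed earlier → A.
Next only D has its prerequisites met → D.
C needed D, now all done → C.
Now B and I have their prerequisites met. B is listed earlier, so B next.
E and H now also ready, so the ready set is {E, H, I}; E is listed earlier → E.
Now H and I have their prerequisites met. H is listed earlier, so H next.
I needed C and G, now all done → I.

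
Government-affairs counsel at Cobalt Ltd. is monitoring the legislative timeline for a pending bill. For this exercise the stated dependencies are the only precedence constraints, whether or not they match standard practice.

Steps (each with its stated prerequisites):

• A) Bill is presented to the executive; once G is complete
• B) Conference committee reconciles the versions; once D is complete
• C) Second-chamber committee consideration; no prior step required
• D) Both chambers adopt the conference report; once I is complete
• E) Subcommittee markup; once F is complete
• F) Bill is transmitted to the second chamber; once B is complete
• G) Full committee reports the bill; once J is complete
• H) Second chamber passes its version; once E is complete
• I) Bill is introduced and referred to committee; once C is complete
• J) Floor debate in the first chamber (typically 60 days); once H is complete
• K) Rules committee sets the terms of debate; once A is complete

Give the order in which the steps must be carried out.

C → I → D → B → F → E → H → J → G → A → K

C has no prerequisites → C first.
Next only I has its prerequisites met → I.
D needed I, now all done → D.
Next only B has its prerequisites met → B.
That leaves F as the only ready step → F.
E needed F, now all done → E.
Next only H has its prerequisites met → H.
J needed H, now all done → J.
G is the only step now ready → G.
A is the only step now ready → A.
K needed A, now all done → K.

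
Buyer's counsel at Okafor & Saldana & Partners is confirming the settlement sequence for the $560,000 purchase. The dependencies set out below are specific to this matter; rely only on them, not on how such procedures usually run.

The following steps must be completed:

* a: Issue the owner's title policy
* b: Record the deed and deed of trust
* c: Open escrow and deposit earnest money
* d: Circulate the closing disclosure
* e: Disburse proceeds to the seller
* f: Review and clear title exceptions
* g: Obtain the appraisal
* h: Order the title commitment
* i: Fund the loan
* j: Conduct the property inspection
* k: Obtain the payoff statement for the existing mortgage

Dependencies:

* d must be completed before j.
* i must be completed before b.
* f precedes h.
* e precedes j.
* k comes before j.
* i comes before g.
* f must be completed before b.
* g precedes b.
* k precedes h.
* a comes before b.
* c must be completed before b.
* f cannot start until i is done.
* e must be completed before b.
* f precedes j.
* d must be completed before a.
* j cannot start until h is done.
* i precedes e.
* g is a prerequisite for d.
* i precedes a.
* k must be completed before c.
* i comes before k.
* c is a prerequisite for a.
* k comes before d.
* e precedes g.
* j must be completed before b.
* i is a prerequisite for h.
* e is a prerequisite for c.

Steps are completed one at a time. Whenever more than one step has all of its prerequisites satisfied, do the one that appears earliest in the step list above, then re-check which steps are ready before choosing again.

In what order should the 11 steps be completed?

i e f g k c d a h j b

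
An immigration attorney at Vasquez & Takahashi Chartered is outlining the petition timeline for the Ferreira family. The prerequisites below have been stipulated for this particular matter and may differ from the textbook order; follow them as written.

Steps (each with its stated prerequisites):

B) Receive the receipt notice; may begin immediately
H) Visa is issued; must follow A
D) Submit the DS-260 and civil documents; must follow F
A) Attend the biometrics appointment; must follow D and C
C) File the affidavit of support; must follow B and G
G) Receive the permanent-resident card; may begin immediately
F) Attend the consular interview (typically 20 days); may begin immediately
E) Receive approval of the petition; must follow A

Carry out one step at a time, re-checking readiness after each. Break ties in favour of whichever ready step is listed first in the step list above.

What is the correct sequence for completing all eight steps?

B → G → C → F → D → A → H → E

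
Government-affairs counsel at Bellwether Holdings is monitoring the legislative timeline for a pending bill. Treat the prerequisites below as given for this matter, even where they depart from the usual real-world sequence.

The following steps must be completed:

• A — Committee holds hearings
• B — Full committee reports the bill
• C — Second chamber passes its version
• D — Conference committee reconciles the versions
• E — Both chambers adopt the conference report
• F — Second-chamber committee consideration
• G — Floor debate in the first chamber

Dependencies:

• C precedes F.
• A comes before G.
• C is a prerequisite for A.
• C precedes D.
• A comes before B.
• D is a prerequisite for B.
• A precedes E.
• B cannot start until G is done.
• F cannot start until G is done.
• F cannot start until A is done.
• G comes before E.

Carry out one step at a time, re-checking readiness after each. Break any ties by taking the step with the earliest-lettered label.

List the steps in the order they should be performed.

C, A, D, G, B, E, F

C is the only step with nothing outstanding, so it goes first.
Ready: A and D. A has the earlier label → A.
D and G are both available; D has the earlier label → D.
G needed A, now all done → G.
B, E and F are all available; B has the earlier label → B.
Now E and F have their prerequisites met. E has the earlier label, so E next.
F needed A, C and G, now all done → F.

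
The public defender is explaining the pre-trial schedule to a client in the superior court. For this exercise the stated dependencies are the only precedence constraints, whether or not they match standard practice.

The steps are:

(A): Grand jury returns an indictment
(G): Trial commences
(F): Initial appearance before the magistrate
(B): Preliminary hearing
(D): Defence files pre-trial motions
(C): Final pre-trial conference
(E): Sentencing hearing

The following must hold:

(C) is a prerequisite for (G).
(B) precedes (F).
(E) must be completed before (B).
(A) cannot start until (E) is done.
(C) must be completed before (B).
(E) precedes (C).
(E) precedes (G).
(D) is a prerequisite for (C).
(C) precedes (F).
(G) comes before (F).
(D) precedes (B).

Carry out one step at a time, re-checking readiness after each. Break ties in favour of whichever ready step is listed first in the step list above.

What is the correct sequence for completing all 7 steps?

Nothing is required for (D) and (E). (D) is listed earlier → (D) first.
Next only (E) has its prerequisites met → (E).
(A) and (C) are both available; (A) is listed earlier → (A).
(C) needed (D) and (E), now all done → (C).
Now (G) and (B) have their prerequisites met. (G) is listed earlier, so (G) next.
Next only (B) has its prerequisites met → (B).
Next only (F) has its prerequisites met → (F).

(D), (E), (A), (C), (G), (B), (F)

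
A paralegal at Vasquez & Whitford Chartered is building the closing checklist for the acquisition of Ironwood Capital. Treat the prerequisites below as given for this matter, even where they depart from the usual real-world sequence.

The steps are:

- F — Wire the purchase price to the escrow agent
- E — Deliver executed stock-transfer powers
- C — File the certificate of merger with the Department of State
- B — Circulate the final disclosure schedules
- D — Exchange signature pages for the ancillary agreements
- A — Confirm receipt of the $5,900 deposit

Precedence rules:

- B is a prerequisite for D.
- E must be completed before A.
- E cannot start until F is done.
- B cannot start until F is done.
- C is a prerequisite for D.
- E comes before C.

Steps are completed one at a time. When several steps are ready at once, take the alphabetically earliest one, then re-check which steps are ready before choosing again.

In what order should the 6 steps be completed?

F has no prerequisites → F first.
Ready: B and E. B has the earlier label → B.
E needed F, now all done → E.
A and C are both available; A has the earlier label → A.
C needed E, now all done → C.
D needed B and C, now all done → D.

F, B, E, A, C, D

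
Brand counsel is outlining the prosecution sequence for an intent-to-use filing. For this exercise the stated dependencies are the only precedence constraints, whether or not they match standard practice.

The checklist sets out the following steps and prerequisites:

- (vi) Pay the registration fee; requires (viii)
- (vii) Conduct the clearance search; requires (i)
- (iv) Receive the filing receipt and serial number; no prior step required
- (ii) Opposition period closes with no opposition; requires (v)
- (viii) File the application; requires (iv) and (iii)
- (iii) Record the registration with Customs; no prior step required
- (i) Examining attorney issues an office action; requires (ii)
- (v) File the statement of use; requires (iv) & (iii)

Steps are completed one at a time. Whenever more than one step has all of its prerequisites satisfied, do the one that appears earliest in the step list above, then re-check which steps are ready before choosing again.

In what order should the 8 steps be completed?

(iv) (iii) (viii) (vi) (v) (ii) (i) (vii)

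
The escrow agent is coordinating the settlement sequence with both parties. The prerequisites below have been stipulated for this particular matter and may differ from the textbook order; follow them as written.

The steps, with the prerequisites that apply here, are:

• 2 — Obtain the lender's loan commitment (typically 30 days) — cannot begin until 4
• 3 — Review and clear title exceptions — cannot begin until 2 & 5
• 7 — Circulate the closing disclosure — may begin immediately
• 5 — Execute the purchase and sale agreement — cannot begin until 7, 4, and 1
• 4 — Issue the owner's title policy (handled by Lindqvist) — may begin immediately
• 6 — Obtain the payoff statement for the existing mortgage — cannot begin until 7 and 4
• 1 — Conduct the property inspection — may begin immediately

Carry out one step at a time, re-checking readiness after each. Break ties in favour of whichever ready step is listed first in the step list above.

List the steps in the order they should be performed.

Nothing is required for 7, 4 and 1. 7 is listed earlier → 7 first.
4 and 1 are both available; 4 is listed earlier → 4.
2 and 6 now also ready, so the ready set is {2, 6, 1}; 2 is listed earlier → 2.
Ready: 6 and 1. 6 is listed earlier → 6.
That leaves 1 as the only ready step → 1.
5 needed 7, 4 and 1, now all done → 5.
Next only 3 has its prerequisites met → 3.

7, 4, 2, 6, 1, 5, 3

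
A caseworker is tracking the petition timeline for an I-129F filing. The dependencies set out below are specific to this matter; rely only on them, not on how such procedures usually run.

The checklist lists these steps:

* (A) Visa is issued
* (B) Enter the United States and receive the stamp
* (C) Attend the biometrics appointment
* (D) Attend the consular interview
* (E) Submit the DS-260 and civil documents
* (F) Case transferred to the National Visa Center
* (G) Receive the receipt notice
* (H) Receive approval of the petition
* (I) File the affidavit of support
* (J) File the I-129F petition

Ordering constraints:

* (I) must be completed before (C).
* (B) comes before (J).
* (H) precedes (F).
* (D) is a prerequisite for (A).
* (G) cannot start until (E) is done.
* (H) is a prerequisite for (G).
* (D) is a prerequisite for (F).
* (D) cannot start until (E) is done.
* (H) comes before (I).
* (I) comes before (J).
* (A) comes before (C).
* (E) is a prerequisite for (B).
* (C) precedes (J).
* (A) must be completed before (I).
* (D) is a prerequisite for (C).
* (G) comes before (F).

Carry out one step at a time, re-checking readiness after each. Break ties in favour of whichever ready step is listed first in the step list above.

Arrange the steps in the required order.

(E) and (H) have no prerequisites; (E) is listed earlier, so (E) is first.
(B), (D) and (H) are all available; (B) is listed earlier → (B).
(D) and (H) are both available; (D) is listed earlier → (D).
Now (A) and (H) have their prerequisites met. (A) is listed earlier, so (A) next.
(H) is the only step now ready → (H).
Ready: (G) and (I). (G) is listed earlier → (G).
(F) now also ready, so the ready set is {(F), (I)}; (F) is listed earlier → (F).
Next only (I) has its prerequisites met → (I).
Next only (C) has its prerequisites met → (C).
Next only (J) has its prerequisites met → (J).

(E) (B) (D) (A) (H) (G) (F) (I) (C) (J)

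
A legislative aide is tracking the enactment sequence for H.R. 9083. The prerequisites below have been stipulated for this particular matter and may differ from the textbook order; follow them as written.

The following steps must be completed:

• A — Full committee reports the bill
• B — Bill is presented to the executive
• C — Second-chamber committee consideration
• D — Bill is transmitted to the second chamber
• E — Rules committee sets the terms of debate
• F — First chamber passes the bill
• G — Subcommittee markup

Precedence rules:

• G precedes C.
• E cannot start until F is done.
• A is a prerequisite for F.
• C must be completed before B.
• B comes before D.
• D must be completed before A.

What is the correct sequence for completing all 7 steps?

G, C, B, D, A, F, E

G is the only step with nothing outstanding, so it goes first.
That leaves C as the only ready step → C.
Next only B has its prerequisites met → B.
D needed B, now all done → D.
A needed D, now all done → A.
F needed A, now all done → F.
E needed F, now all done → E.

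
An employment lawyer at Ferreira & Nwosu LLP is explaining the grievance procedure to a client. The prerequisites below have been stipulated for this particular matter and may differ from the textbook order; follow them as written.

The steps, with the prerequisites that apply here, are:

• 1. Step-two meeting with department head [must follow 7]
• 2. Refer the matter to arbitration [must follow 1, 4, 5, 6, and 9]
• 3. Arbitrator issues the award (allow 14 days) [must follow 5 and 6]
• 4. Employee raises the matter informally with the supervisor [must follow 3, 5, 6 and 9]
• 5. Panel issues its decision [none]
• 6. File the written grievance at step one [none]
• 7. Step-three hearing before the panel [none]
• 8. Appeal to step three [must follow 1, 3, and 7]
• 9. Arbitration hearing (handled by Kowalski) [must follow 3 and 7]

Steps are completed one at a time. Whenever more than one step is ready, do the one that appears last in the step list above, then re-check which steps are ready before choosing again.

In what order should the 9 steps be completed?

7 6 5 3 9 4 1 8 2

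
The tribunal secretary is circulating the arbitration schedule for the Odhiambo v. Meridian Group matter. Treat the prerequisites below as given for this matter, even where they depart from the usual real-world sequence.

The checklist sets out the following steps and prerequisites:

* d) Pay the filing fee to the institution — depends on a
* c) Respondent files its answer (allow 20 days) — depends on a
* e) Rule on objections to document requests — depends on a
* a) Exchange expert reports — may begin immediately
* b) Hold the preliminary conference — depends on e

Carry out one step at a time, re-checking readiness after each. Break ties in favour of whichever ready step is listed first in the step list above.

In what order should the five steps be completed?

a is the only step with nothing outstanding, so it goes first.
Ready: d, c and e. d is listed earlier → d.
Ready: c and e. c is listed earlier → c.
That leaves e as the only ready step → e.
b needed e, now all done → b.

a → d → c → e → b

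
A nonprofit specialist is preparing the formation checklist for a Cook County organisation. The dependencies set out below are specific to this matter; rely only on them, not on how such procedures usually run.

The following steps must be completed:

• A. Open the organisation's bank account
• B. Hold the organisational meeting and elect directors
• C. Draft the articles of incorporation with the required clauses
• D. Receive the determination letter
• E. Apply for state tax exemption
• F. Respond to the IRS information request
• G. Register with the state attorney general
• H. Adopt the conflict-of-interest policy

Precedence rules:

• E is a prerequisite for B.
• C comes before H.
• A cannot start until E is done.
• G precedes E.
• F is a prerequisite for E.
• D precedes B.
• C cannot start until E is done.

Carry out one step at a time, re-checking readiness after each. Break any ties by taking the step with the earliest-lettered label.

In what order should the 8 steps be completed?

D → F → G → E → A → B → C → H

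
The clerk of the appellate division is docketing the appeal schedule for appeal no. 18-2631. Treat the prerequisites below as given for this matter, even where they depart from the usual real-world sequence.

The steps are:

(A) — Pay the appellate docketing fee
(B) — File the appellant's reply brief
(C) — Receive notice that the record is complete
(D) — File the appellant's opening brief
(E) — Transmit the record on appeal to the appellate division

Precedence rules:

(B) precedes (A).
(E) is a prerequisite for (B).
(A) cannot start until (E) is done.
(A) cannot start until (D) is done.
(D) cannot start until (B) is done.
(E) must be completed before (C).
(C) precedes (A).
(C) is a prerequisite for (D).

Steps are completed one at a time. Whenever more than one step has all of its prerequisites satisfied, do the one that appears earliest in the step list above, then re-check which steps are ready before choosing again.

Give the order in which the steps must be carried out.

(E), (B), (C), (D), (A)

(E) is the only step with nothing outstanding, so it goes first.
Now (B) and (C) have their prerequisites met. (B) is listed earlier, so (B) next.
(C) needed (E), now all done → (C).
(D) is the only step now ready → (D).
(A) needed (B), (C), (D) and (E), now all done → (A).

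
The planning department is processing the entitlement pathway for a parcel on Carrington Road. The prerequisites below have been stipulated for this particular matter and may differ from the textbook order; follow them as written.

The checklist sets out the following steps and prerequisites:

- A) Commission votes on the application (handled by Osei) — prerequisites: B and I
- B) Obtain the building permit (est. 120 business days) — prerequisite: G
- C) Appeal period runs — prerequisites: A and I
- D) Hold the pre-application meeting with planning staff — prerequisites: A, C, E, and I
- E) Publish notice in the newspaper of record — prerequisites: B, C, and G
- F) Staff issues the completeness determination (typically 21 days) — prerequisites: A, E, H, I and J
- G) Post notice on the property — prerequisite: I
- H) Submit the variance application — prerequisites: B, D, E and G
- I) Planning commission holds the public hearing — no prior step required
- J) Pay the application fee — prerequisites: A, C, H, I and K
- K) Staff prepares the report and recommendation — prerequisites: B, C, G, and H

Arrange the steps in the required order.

I, G, B, A, C, E, D, H, K, J, F

I is the only step with nothing outstanding, so it goes first.
G needed I, now all done → G.
That leaves B as the only ready step → B.
A needed B and I, now all done → A.
Next only C has its prerequisites met → C.
E is the only step now ready → E.
D needed A, C, E and I, now all done → D.
Next only H has its prerequisites met → H.
K needed B, C, G and H, now all done → K.
J is the only step now ready → J.
F is the only step now ready → F.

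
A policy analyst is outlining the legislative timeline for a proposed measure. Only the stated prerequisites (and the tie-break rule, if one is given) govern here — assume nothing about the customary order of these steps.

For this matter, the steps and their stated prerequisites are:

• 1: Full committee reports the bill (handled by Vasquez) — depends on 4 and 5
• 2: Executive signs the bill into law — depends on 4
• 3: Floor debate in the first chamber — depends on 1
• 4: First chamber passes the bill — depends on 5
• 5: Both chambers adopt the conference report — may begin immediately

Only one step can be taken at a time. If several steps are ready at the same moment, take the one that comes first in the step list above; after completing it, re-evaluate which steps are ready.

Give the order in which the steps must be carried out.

5 4 1 2 3

5 is the only step with nothing outstanding, so it goes first.
Next only 4 has its prerequisites met → 4.
Ready: 1 and 2. 1 is listed earlier → 1.
2 and 3 are both available; 2 is listed earlier → 2.
3 needed 1, now all done → 3.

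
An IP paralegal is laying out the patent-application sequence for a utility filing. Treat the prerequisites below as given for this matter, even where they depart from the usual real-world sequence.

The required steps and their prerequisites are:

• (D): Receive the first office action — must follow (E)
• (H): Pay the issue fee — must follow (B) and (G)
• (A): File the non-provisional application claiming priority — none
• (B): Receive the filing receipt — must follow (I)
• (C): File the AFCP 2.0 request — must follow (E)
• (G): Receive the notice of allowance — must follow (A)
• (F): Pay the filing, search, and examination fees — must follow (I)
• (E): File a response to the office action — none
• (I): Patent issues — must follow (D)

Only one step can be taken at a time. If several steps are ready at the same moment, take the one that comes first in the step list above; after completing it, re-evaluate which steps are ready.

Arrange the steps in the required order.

(A), (G), (E), (D), (C), (I), (B), (H), (F)

(A) and (E) have no prerequisites; (A) is listed earlier, so (A) is first.
(G) now also ready, so the ready set is {(G), (E)}; (G) is listed earlier → (G).
Next only (E) has its prerequisites met → (E).
(D) and (C) are both available; (D) is listed earlier → (D).
(I) now also ready, so the ready set is {(C), (I)}; (C) is listed earlier → (C).
(I) is the only step now ready → (I).
Ready: (B) and (F). (B) is listed earlier → (B).
(H) and (F) are both available; (H) is listed earlier → (H).
Next only (F) has its prerequisites met → (F).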